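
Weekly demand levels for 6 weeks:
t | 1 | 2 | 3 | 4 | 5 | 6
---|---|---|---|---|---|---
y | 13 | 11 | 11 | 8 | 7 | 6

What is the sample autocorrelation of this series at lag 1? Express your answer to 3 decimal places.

0.470

Mean ȳ = (13 + 11 + 11 + 8 + 7 + 6)/6 = 9.3333
Deviations from mean: 3.6667, 1.6667, 1.6667, -1.3333, -2.3333, -3.3333
Σ(y_t−ȳ)(y_{t+1}−ȳ) = (6.1111) + (2.7778) + (-2.2222) + (3.1111) + (7.7778) = 17.5556
Denominator Σ(y_t−ȳ)² = 37.3333
r_1 = 17.5556 / 37.3333 = 0.470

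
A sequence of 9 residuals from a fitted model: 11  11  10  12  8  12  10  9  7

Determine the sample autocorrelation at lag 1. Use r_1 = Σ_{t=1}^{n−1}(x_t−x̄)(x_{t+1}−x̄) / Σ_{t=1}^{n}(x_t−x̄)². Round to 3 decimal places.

Mean x̄ = (11 + 11 + 10 + 12 + 8 + 12 + 10 + 9 + 7)/9 = 10.0000
Numerator Σ_{t=1}^{8}(x_t−x̄)(x_{t+1}−x̄) = -4.0000
Denominator Σ(x_t−x̄)² = 24.0000
r_1 = -4.0000 / 24.0000 = -0.167

-0.167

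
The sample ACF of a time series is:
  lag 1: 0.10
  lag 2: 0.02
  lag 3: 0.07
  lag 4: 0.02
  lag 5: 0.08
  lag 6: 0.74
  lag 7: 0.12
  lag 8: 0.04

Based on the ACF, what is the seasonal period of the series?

The largest autocorrelation is r_6 = 0.74; the remaining lags stay at or below 0.12.
The dominant spike at lag 6 indicates a seasonal period of 6.

6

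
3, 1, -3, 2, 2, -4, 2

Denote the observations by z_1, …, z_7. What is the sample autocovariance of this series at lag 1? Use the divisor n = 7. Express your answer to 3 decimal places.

-2.475

Mean z̄ = (3 + 1 − 3 + 2 + 2 − 4 + 2)/7 = 0.4286
Σ_{t=1}^{6}(z_t−z̄)(z_{t+1}−z̄) = -17.3265
γ_1 = -17.3265 / 7 = -2.475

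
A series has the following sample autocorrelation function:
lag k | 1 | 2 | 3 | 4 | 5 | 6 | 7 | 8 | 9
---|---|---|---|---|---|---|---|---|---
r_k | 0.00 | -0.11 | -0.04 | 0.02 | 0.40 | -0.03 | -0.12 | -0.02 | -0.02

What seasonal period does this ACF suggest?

The largest autocorrelation is r_5 = 0.40; the remaining lags stay at or below 0.02.
The dominant spike at lag 5 indicates a seasonal period of 5.

5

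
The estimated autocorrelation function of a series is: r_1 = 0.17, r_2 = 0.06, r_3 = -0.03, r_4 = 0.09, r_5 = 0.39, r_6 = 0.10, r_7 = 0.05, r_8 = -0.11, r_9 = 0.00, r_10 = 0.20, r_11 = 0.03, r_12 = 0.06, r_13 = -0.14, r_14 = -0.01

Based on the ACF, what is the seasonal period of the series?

5

The largest autocorrelation is r_5 = 0.39, with a weaker echo at lag 10 (0.20); the remaining lags stay at or below 0.17.
The dominant spike at lag 5 indicates a seasonal period of 5.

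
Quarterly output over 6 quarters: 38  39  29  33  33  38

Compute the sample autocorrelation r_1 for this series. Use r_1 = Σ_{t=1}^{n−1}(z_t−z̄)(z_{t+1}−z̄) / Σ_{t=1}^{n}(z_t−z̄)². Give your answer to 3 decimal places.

-0.026

Mean z̄ = (38 + 39 + 29 + 33 + 33 + 38)/6 = 35.0000
Deviations from mean: 3.0000, 4.0000, -6.0000, -2.0000, -2.0000, 3.0000
Σ(z_t−z̄)(z_{t+1}−z̄) = (12.0000) + (-24.0000) + (12.0000) + (4.0000) + (-6.0000) = -2.0000
Denominator Σ(z_t−z̄)² = 78.0000
r_1 = -2.0000 / 78.0000 = -0.026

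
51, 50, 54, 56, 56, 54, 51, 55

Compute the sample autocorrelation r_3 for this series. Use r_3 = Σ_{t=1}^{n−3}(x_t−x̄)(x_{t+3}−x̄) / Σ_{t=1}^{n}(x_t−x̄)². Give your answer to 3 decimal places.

Mean x̄ = (51 + 50 + 54 + 56 + 56 + 54 + 51 + 55)/8 = 53.3750
Deviations from mean: -2.3750, -3.3750, 0.6250, 2.6250, 2.6250, 0.6250, -2.3750, 1.6250
Numerator Σ_{t=1}^{5}(x_t−x̄)(x_{t+3}−x̄) = -16.6719
Denominator Σ(x_t−x̄)² = 39.8750
r_3 = -16.6719 / 39.8750 = -0.418

-0.418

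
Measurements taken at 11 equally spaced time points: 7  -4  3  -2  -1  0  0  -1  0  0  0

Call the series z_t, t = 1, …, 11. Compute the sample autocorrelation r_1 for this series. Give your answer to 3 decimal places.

Mean z̄ = (7 − 4 + 3 − 2 − 1 + 0 + 0 − 1 + 0 + 0 + 0)/11 = 0.1818
Numerator Σ_{t=1}^{10}(z_t−z̄)(z_{t+1}−z̄) = -43.1240
Denominator Σ(z_t−z̄)² = 79.6364
r_1 = -43.1240 / 79.6364 = -0.542

-0.542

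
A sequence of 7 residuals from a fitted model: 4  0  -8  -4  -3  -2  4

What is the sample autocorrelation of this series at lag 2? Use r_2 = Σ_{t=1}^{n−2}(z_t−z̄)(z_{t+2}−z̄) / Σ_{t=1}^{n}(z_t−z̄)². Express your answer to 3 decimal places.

-0.305

Mean z̄ = (4 + 0 − 8 − 4 − 3 − 2 + 4)/7 = -1.2857
Deviations from mean: 5.2857, 1.2857, -6.7143, -2.7143, -1.7143, -0.7143, 5.2857
Numerator Σ_{t=1}^{5}(z_t−z̄)(z_{t+2}−z̄) = -34.5918
Denominator Σ(z_t−z̄)² = 113.4286
r_2 = -34.5918 / 113.4286 = -0.305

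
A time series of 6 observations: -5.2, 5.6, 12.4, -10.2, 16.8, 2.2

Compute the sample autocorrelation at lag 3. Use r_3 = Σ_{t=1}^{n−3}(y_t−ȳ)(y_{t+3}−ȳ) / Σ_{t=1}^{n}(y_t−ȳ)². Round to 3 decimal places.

Mean ȳ = (-5.2 + 5.6 + 12.4 − 10.2 + 16.8 + 2.2)/6 = 3.6000
Deviations from mean: -8.8000, 2.0000, 8.8000, -13.8000, 13.2000, -1.4000
Σ(y_t−ȳ)(y_{t+3}−ȳ) = (121.4400) + (26.4000) + (-12.3200) = 135.5200
Denominator Σ(y_t−ȳ)² = 525.5200
r_3 = 135.5200 / 525.5200 = 0.258

0.258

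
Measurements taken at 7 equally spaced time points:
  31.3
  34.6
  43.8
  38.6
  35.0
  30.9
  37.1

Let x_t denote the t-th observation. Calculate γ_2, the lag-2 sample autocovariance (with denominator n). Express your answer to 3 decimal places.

-8.791

Mean x̄ = (31.3 + 34.6 + 43.8 + 38.6 + 35.0 + 30.9 + 37.1)/7 = 35.9000
Σ_{t=1}^{5}(x_t−x̄)(x_{t+2}−x̄) = -61.5400
γ_2 = -61.5400 / 7 = -8.791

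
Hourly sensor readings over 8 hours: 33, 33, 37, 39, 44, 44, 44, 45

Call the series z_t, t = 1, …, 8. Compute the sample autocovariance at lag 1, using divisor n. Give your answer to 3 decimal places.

Mean z̄ = (33 + 33 + 37 + 39 + 44 + 44 + 44 + 45)/8 = 39.8750
Σ_{t=1}^{7}(z_t−z̄)(z_{t+1}−z̄) = 121.1094
γ_1 = 121.1094 / 8 = 15.139

15.139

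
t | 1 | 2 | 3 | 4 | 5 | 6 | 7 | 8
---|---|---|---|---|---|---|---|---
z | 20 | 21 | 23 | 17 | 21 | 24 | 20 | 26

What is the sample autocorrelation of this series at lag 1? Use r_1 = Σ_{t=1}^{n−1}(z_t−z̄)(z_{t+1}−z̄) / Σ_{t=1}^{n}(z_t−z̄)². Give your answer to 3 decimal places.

-0.301

Mean z̄ = (20 + 21 + 23 + 17 + 21 + 24 + 20 + 26)/8 = 21.5000
Deviations from mean: -1.5000, -0.5000, 1.5000, -4.5000, -0.5000, 2.5000, -1.5000, 4.5000
Numerator Σ_{t=1}^{7}(z_t−z̄)(z_{t+1}−z̄) = -16.2500
Denominator Σ(z_t−z̄)² = 54.0000
r_1 = -16.2500 / 54.0000 = -0.301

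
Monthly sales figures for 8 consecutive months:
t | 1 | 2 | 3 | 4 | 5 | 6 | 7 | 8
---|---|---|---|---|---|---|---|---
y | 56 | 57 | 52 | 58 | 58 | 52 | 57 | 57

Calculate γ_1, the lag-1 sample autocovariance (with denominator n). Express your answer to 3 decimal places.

Mean ȳ = (56 + 57 + 52 + 58 + 58 + 52 + 57 + 57)/8 = 55.8750
Deviations: 0.1250, 1.1250, -3.8750, 2.1250, 2.1250, -3.8750, 1.1250, 1.1250
Σ_{t=1}^{7}(y_t−ȳ)(y_{t+1}−ȳ) = -19.2656
γ_1 = -19.2656 / 8 = -2.408

-2.408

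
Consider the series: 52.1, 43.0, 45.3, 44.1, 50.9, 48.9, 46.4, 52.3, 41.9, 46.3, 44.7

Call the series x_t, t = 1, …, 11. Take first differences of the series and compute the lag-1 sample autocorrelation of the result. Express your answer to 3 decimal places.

-0.548

First differences Δx: -9.1, 2.3, -1.2, 6.8, -2.0, -2.5, 5.9, -10.4, 4.4, -1.6
Mean of differences = -0.7400
Numerator Σ(Δx_t−Δx̄)(Δx_{t+1}−Δx̄) = -167.4656
Denominator Σ(Δx_t−Δx̄)² = 305.4440
r_1(Δx) = -167.4656 / 305.4440 = -0.548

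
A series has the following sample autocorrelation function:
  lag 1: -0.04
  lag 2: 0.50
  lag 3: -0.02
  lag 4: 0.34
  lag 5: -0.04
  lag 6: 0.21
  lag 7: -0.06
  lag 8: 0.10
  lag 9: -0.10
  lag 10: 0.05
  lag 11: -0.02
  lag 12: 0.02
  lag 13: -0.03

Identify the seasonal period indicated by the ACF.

2

The largest autocorrelation is r_2 = 0.50, with weaker echoes at lags 4 (0.34) and 6 (0.21); the remaining lags stay at or below 0.10.
The dominant spike at lag 2 indicates a seasonal period of 2.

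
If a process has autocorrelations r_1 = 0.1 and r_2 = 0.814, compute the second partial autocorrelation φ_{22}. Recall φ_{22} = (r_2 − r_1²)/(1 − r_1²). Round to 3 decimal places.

φ_{22} = (r_2 − r_1²) / (1 − r_1²)
r_1² = (0.1)² = 0.01
Numerator = 0.814 − 0.0100 = 0.8040; denominator = 1 − 0.0100 = 0.9900
φ_{22} = 0.8040 / 0.9900 = 0.812

0.812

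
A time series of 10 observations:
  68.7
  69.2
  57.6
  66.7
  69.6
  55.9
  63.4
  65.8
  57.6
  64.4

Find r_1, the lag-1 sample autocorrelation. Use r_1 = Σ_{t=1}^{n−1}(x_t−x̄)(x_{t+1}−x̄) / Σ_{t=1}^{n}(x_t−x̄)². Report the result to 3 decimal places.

Mean x̄ = (68.7 + 69.2 + 57.6 + 66.7 + 69.6 + 55.9 + 63.4 + 65.8 + 57.6 + 64.4)/10 = 63.8900
Numerator Σ_{t=1}^{9}(x_t−x̄)(x_{t+1}−x̄) = -67.3541
Denominator Σ(x_t−x̄)² = 238.9490
r_1 = -67.3541 / 238.9490 = -0.282

-0.282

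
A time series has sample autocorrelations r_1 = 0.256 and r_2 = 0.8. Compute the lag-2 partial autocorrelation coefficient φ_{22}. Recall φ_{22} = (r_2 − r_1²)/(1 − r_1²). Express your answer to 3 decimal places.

0.786

φ_{22} = (r_2 − r_1²) / (1 − r_1²)
r_1² = (0.256)² = 0.065536
Numerator = 0.8 − 0.0655 = 0.7345; denominator = 1 − 0.0655 = 0.9345
φ_{22} = 0.7345 / 0.9345 = 0.786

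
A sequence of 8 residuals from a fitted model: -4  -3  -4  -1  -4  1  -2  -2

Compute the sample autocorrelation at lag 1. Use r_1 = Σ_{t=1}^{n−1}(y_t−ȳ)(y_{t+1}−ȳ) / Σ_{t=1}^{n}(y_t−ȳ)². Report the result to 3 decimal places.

Mean ȳ = (-4 − 3 − 4 − 1 − 4 + 1 − 2 − 2)/8 = -2.3750
Deviations from mean: -1.6250, -0.6250, -1.6250, 1.3750, -1.6250, 3.3750, 0.3750, 0.3750
Numerator Σ_{t=1}^{7}(y_t−ȳ)(y_{t+1}−ȳ) = -6.5156
Denominator Σ(y_t−ȳ)² = 21.8750
r_1 = -6.5156 / 21.8750 = -0.298

-0.298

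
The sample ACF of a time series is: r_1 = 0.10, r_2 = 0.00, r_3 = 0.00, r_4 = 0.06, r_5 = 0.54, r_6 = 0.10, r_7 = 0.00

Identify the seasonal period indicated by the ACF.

The largest autocorrelation is r_5 = 0.54; the remaining lags stay at or below 0.10.
The dominant spike at lag 5 indicates a seasonal period of 5.

5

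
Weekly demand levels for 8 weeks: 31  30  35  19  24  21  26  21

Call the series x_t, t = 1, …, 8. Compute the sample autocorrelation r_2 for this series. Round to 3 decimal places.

0.259

Mean x̄ = (31 + 30 + 35 + 19 + 24 + 21 + 26 + 21)/8 = 25.8750
Deviations from mean: 5.1250, 4.1250, 9.1250, -6.8750, -1.8750, -4.8750, 0.1250, -4.8750
Σ(x_t−x̄)(x_{t+2}−x̄) = (46.7656) + (-28.3594) + (-17.1094) + (33.5156) + (-0.2344) + (23.7656) = 58.3438
Denominator Σ(x_t−x̄)² = 224.8750
r_2 = 58.3438 / 224.8750 = 0.259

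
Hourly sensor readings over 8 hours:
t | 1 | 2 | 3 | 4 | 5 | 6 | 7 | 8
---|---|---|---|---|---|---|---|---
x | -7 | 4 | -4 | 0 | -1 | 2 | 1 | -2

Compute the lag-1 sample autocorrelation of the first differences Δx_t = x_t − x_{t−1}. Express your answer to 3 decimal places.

First differences Δx: 11, -8, 4, -1, 3, -1, -3
Mean of differences = 0.7143
Numerator Σ(Δx_t−Δx̄)(Δx_{t+1}−Δx̄) = -125.3673
Denominator Σ(Δx_t−Δx̄)² = 217.4286
r_1(Δx) = -125.3673 / 217.4286 = -0.577

-0.577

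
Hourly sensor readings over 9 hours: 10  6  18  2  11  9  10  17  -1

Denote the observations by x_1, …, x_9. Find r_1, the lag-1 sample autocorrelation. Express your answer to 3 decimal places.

Mean x̄ = (10 + 6 + 18 + 2 + 11 + 9 + 10 + 17 − 1)/9 = 9.1111
Numerator Σ_{t=1}^{8}(x_t−x̄)(x_{t+1}−x̄) = -180.1235
Denominator Σ(x_t−x̄)² = 308.8889
r_1 = -180.1235 / 308.8889 = -0.583

-0.583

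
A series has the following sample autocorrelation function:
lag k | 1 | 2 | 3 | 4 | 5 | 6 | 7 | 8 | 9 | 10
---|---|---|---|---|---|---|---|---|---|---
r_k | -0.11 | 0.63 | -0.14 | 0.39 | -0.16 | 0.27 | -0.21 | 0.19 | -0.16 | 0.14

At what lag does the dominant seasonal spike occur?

The largest autocorrelation is r_2 = 0.63, with weaker echoes at lags 4 (0.39), 6 (0.27) and 8 (0.19); the remaining lags stay at or below 0.14.
The dominant spike at lag 2 indicates a seasonal period of 2.

2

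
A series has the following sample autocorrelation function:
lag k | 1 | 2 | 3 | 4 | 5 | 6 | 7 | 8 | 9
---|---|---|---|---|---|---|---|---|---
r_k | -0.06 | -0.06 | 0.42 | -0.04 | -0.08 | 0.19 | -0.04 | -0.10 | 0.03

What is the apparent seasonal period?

The largest autocorrelation is r_3 = 0.42, with a weaker echo at lag 6 (0.19); the remaining lags stay at or below 0.03.
The dominant spike at lag 3 indicates a seasonal period of 3.

3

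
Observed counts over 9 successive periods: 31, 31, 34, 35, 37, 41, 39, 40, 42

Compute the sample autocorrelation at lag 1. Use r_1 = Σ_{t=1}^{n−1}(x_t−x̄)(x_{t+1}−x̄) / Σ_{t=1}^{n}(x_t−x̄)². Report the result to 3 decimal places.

0.639

Mean x̄ = (31 + 31 + 34 + 35 + 37 + 41 + 39 + 40 + 42)/9 = 36.6667
Numerator Σ_{t=1}^{8}(x_t−x̄)(x_{t+1}−x̄) = 88.2222
Denominator Σ(x_t−x̄)² = 138.0000
r_1 = 88.2222 / 138.0000 = 0.639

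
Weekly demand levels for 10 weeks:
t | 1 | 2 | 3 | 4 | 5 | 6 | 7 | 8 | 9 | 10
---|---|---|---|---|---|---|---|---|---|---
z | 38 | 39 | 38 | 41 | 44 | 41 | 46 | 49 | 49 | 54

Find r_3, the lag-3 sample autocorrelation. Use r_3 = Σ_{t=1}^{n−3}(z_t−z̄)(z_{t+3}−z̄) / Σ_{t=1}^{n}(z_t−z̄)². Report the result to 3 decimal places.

0.129

Mean z̄ = (38 + 39 + 38 + 41 + 44 + 41 + 46 + 49 + 49 + 54)/10 = 43.9000
Numerator Σ_{t=1}^{7}(z_t−z̄)(z_{t+3}−z̄) = 34.5700
Denominator Σ(z_t−z̄)² = 268.9000
r_3 = 34.5700 / 268.9000 = 0.129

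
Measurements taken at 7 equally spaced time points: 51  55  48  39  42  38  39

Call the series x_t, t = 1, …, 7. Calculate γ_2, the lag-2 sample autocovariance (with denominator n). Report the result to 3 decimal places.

0.866

Mean x̄ = (51 + 55 + 48 + 39 + 42 + 38 + 39)/7 = 44.5714
Σ_{t=1}^{5}(x_t−x̄)(x_{t+2}−x̄) = 6.0612
γ_2 = 6.0612 / 7 = 0.866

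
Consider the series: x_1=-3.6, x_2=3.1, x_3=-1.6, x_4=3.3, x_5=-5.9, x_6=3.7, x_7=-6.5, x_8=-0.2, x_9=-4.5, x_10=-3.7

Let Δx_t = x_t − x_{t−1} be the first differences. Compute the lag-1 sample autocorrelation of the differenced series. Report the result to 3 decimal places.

First differences Δx: 6.7, -4.7, 4.9, -9.2, 9.6, -10.2, 6.3, -4.3, 0.8
Mean of differences = -0.0111
Numerator Σ(Δx_t−Δx̄)(Δx_{t+1}−Δx̄) = -380.7146
Denominator Σ(Δx_t−Δx̄)² = 430.6489
r_1(Δx) = -380.7146 / 430.6489 = -0.884

-0.884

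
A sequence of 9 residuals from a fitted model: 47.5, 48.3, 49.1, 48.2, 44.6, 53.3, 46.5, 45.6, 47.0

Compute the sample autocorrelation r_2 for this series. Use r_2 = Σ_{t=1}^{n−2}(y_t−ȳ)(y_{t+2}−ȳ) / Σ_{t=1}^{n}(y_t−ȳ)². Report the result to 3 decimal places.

Mean ȳ = (47.5 + 48.3 + 49.1 + 48.2 + 44.6 + 53.3 + 46.5 + 45.6 + 47.0)/9 = 47.7889
Σ(y_t−ȳ)(y_{t+2}−ȳ) = (-0.3788) + (0.2101) + (-4.1810) + (2.2657) + (4.1101) + (-12.0632) + (1.0168) = -9.0202
Denominator Σ(y_t−ȳ)² = 49.8489
r_2 = -9.0202 / 49.8489 = -0.181

-0.181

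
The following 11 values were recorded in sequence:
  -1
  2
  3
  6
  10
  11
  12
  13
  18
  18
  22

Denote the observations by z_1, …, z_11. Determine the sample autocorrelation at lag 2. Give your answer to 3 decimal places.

Mean z̄ = (-1 + 2 + 3 + 6 + 10 + 11 + 12 + 13 + 18 + 18 + 22)/11 = 10.3636
Numerator Σ_{t=1}^{9}(z_t−z̄)(z_{t+2}−z̄) = 242.6446
Denominator Σ(z_t−z̄)² = 534.5455
r_2 = 242.6446 / 534.5455 = 0.454

0.454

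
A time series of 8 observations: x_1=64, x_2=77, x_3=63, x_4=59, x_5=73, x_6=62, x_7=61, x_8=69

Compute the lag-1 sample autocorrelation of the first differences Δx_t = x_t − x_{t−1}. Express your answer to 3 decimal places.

First differences Δx: 13, -14, -4, 14, -11, -1, 8
Mean of differences = 0.7143
Numerator Σ(Δx_t−Δx̄)(Δx_{t+1}−Δx̄) = -322.0816
Denominator Σ(Δx_t−Δx̄)² = 759.4286
r_1(Δx) = -322.0816 / 759.4286 = -0.424

-0.424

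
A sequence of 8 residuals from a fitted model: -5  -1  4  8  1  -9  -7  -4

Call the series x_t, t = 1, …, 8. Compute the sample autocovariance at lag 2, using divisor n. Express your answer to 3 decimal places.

Mean x̄ = (-5 − 1 + 4 + 8 + 1 − 9 − 7 − 4)/8 = -1.6250
Deviations: -3.3750, 0.6250, 5.6250, 9.6250, 2.6250, -7.3750, -5.3750, -2.3750
Σ_{t=1}^{6}(x_t−x̄)(x_{t+2}−x̄) = -65.7813
γ_2 = -65.7813 / 8 = -8.223

-8.223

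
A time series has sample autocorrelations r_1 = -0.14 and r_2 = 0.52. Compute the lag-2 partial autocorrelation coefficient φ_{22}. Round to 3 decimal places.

0.510

φ_{22} = (r_2 − r_1²) / (1 − r_1²)
r_1² = (-0.14)² = 0.0196
Numerator = 0.52 − 0.0196 = 0.5004; denominator = 1 − 0.0196 = 0.9804
φ_{22} = 0.5004 / 0.9804 = 0.510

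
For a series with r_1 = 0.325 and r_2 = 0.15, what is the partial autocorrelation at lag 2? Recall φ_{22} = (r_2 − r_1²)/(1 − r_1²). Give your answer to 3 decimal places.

φ_{22} = (r_2 − r_1²) / (1 − r_1²)
r_1² = (0.325)² = 0.105625
Numerator = 0.15 − 0.1056 = 0.0444; denominator = 1 − 0.1056 = 0.8944
φ_{22} = 0.0444 / 0.8944 = 0.050

0.050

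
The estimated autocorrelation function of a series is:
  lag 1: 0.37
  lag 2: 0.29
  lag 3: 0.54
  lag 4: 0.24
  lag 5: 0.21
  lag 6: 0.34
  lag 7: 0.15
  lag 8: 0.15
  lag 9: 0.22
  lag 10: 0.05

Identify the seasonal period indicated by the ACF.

3

The largest autocorrelation is r_3 = 0.54; the remaining lags stay at or below 0.37. The elevated value at lag 1 (0.37), dropping to 0.29 at lag 2, reflects decaying short-term dependence rather than seasonality.
The dominant spike at lag 3 indicates a seasonal period of 3.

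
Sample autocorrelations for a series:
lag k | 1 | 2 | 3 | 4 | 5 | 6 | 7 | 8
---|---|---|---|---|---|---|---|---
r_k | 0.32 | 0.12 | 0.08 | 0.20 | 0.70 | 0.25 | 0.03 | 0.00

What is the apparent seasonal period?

The largest autocorrelation is r_5 = 0.70; the remaining lags stay at or below 0.32. The elevated value at lag 1 (0.32), dropping to 0.12 at lag 2, reflects decaying short-term dependence rather than seasonality.
The dominant spike at lag 5 indicates a seasonal period of 5.

5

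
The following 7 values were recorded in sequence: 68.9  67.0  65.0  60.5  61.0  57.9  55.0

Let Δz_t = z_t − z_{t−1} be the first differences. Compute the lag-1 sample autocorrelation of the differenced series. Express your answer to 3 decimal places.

-0.607

First differences Δz: -1.9, -2.0, -4.5, 0.5, -3.1, -2.9
Mean of differences = -2.3167
Numerator Σ(Δz_t−Δz̄)(Δz_{t+1}−Δz̄) = -8.4586
Denominator Σ(Δz_t−Δz̄)² = 13.9283
r_1(Δz) = -8.4586 / 13.9283 = -0.607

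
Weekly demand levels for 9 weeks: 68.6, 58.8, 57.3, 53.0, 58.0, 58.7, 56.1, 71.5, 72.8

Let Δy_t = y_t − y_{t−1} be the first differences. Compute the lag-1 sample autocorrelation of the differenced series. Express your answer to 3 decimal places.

-0.066

First differences Δy: -9.8, -1.5, -4.3, 5.0, 0.7, -2.6, 15.4, 1.3
Mean of differences = 0.5250
Numerator Σ(Δy_t−Δȳ)(Δy_{t+1}−Δȳ) = -25.6331
Denominator Σ(Δy_t−Δȳ)² = 385.6750
r_1(Δy) = -25.6331 / 385.6750 = -0.066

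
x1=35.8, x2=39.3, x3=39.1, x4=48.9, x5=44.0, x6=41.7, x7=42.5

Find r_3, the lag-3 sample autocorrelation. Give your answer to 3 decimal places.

Mean x̄ = (35.8 + 39.3 + 39.1 + 48.9 + 44.0 + 41.7 + 42.5)/7 = 41.6143
Deviations from mean: -5.8143, -2.3143, -2.5143, 7.2857, 2.3857, 0.0857, 0.8857
Numerator Σ_{t=1}^{4}(x_t−x̄)(x_{t+3}−x̄) = -41.6449
Denominator Σ(x_t−x̄)² = 105.0486
r_3 = -41.6449 / 105.0486 = -0.396

-0.396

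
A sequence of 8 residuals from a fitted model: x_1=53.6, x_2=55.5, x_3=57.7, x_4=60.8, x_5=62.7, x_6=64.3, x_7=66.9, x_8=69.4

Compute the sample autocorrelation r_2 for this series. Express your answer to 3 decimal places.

Mean x̄ = (53.6 + 55.5 + 57.7 + 60.8 + 62.7 + 64.3 + 66.9 + 69.4)/8 = 61.3625
Σ(x_t−x̄)(x_{t+2}−x̄) = (28.4302) + (3.2977) + (-4.8986) + (-1.6523) + (7.4064) + (23.6102) = 56.1934
Denominator Σ(x_t−x̄)² = 214.0388
r_2 = 56.1934 / 214.0388 = 0.263

0.263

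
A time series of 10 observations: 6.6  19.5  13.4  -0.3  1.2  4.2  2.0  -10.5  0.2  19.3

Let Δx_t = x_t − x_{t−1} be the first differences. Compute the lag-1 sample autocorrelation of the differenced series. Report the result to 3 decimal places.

First differences Δx: 12.9, -6.1, -13.7, 1.5, 3.0, -2.2, -12.5, 10.7, 19.1
Mean of differences = 1.4111
Numerator Σ(Δx_t−Δx̄)(Δx_{t+1}−Δx̄) = 105.5932
Denominator Σ(Δx_t−Δx̄)² = 1025.0289
r_1(Δx) = 105.5932 / 1025.0289 = 0.103

0.103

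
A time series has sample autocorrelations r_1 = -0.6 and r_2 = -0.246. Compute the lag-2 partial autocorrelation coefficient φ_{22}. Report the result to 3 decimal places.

φ_{22} = (r_2 − r_1²) / (1 − r_1²)
r_1² = (-0.6)² = 0.36
Numerator = -0.246 − 0.3600 = -0.6060; denominator = 1 − 0.3600 = 0.6400
φ_{22} = -0.6060 / 0.6400 = -0.947

-0.947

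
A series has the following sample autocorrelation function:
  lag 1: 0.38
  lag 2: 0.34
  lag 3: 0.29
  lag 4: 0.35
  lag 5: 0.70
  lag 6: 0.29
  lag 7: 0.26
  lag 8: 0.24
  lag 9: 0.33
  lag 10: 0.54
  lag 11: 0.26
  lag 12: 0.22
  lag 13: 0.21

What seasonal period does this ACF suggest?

The largest autocorrelation is r_5 = 0.70, with a weaker echo at lag 10 (0.54); the remaining lags stay at or below 0.38. The elevated value at lag 1 (0.38), dropping to 0.34 at lag 2, reflects decaying short-term dependence rather than seasonality.
The dominant spike at lag 5 indicates a seasonal period of 5.

5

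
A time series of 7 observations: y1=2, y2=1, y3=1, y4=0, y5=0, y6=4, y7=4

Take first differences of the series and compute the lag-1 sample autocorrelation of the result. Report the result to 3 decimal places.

First differences Δy: -1, 0, -1, 0, 4, 0
Mean of differences = 0.3333
Numerator Σ(Δy_t−Δȳ)(Δy_{t+1}−Δȳ) = -1.1111
Denominator Σ(Δy_t−Δȳ)² = 17.3333
r_1(Δy) = -1.1111 / 17.3333 = -0.064

-0.064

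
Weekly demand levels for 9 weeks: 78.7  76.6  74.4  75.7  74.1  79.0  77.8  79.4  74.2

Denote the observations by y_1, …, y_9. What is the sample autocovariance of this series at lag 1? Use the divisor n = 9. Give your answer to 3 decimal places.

Mean ȳ = (78.7 + 76.6 + 74.4 + 75.7 + 74.1 + 79.0 + 77.8 + 79.4 + 74.2)/9 = 76.6556
Σ_{t=1}^{8}(y_t−ȳ)(y_{t+1}−ȳ) = -2.2975
γ_1 = -2.2975 / 9 = -0.255

-0.255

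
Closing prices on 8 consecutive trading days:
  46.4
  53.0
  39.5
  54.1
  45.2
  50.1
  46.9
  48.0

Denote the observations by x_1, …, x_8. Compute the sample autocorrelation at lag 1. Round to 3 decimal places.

-0.848

Mean x̄ = (46.4 + 53.0 + 39.5 + 54.1 + 45.2 + 50.1 + 46.9 + 48.0)/8 = 47.9000
Σ(x_t−x̄)(x_{t+1}−x̄) = (-7.6500) + (-42.8400) + (-52.0800) + (-16.7400) + (-5.9400) + (-2.2000) + (-0.1000) = -127.5500
Denominator Σ(x_t−x̄)² = 150.4000
r_1 = -127.5500 / 150.4000 = -0.848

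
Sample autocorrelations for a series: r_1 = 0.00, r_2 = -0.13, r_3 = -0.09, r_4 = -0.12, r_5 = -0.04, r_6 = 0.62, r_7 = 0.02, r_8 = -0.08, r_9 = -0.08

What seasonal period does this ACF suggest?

6

The largest autocorrelation is r_6 = 0.62; the remaining lags stay at or below 0.02.
The dominant spike at lag 6 indicates a seasonal period of 6.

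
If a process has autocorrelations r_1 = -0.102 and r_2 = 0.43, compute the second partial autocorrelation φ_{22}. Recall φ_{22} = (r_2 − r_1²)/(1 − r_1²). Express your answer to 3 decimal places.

0.424

φ_{22} = (r_2 − r_1²) / (1 − r_1²)
r_1² = (-0.102)² = 0.010404
Numerator = 0.43 − 0.0104 = 0.4196; denominator = 1 − 0.0104 = 0.9896
φ_{22} = 0.4196 / 0.9896 = 0.424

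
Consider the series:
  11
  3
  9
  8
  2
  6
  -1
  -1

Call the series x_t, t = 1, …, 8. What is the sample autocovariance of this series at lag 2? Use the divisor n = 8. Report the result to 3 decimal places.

Mean x̄ = (11 + 3 + 9 + 8 + 2 + 6 − 1 − 1)/8 = 4.6250
Σ_{t=1}^{6}(x_t−x̄)(x_{t+2}−x̄) = 22.5938
γ_2 = 22.5938 / 8 = 2.824

2.824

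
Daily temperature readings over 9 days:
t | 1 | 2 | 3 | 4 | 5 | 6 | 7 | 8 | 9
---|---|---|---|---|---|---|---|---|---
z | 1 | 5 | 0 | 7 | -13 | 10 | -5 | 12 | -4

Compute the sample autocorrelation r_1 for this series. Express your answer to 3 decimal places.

Mean z̄ = (1 + 5 + 0 + 7 − 13 + 10 − 5 + 12 − 4)/9 = 1.4444
Numerator Σ_{t=1}^{8}(z_t−z̄)(z_{t+1}−z̄) = -399.1975
Denominator Σ(z_t−z̄)² = 510.2222
r_1 = -399.1975 / 510.2222 = -0.782

-0.782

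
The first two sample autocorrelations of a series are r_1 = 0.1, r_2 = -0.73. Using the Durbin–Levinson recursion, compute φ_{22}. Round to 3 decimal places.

φ_{22} = (r_2 − r_1²) / (1 − r_1²)
r_1² = (0.1)² = 0.01
Numerator = -0.73 − 0.0100 = -0.7400; denominator = 1 − 0.0100 = 0.9900
φ_{22} = -0.7400 / 0.9900 = -0.747

-0.747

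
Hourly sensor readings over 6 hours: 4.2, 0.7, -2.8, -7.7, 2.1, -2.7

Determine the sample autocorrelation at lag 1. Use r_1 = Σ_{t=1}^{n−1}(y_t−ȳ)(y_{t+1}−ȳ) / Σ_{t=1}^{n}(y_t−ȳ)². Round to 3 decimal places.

Mean ȳ = (4.2 + 0.7 − 2.8 − 7.7 + 2.1 − 2.7)/6 = -1.0333
Deviations from mean: 5.2333, 1.7333, -1.7667, -6.6667, 3.1333, -1.6667
Σ(y_t−ȳ)(y_{t+1}−ȳ) = (9.0711) + (-3.0622) + (11.7778) + (-20.8889) + (-5.2222) = -8.3244
Denominator Σ(y_t−ȳ)² = 90.5533
r_1 = -8.3244 / 90.5533 = -0.092

-0.092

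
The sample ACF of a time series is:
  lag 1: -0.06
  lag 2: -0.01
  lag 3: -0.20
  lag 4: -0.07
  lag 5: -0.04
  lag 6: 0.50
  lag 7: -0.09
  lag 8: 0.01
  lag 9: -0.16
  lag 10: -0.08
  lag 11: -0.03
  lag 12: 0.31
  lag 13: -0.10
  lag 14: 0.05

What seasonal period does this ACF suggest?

6

The largest autocorrelation is r_6 = 0.50, with a weaker echo at lag 12 (0.31); the remaining lags stay at or below 0.05.
The dominant spike at lag 6 indicates a seasonal period of 6.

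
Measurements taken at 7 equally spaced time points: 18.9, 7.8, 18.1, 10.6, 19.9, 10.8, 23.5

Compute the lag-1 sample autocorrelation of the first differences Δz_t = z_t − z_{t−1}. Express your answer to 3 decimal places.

First differences Δz: -11.1, 10.3, -7.5, 9.3, -9.1, 12.7
Mean of differences = 0.7667
Numerator Σ(Δz_t−Δz̄)(Δz_{t+1}−Δz̄) = -464.4178
Denominator Σ(Δz_t−Δz̄)² = 612.6133
r_1(Δz) = -464.4178 / 612.6133 = -0.758

-0.758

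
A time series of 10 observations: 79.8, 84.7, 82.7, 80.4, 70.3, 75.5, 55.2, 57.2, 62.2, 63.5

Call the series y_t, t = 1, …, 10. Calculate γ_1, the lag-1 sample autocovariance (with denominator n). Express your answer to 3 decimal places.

Mean ȳ = (79.8 + 84.7 + 82.7 + 80.4 + 70.3 + 75.5 + 55.2 + 57.2 + 62.2 + 63.5)/10 = 71.1500
Σ_{t=1}^{9}(y_t−ȳ)(y_{t+1}−ȳ) = 715.4275
γ_1 = 715.4275 / 10 = 71.543

71.543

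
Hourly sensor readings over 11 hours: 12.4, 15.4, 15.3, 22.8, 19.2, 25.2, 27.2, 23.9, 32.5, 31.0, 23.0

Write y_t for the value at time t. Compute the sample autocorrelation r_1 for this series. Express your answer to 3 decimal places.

Mean ȳ = (12.4 + 15.4 + 15.3 + 22.8 + 19.2 + 25.2 + 27.2 + 23.9 + 32.5 + 31.0 + 23.0)/11 = 22.5364
Numerator Σ_{t=1}^{10}(y_t−ȳ)(y_{t+1}−ȳ) = 232.9250
Denominator Σ(y_t−ȳ)² = 419.0655
r_1 = 232.9250 / 419.0655 = 0.556

0.556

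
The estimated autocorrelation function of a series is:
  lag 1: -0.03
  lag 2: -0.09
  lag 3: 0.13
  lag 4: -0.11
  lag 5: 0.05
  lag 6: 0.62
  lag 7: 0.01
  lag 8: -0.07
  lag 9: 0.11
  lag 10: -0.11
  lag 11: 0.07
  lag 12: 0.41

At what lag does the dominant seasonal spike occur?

The largest autocorrelation is r_6 = 0.62, with a weaker echo at lag 12 (0.41); the remaining lags stay at or below 0.13.
The dominant spike at lag 6 indicates a seasonal period of 6.

6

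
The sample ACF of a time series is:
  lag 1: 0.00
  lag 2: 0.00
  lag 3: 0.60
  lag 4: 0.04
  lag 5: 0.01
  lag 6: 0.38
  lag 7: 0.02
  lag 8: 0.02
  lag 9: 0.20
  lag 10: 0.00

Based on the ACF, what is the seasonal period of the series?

3

The largest autocorrelation is r_3 = 0.60, with weaker echoes at lags 6 (0.38) and 9 (0.20); the remaining lags stay at or below 0.04.
The dominant spike at lag 3 indicates a seasonal period of 3.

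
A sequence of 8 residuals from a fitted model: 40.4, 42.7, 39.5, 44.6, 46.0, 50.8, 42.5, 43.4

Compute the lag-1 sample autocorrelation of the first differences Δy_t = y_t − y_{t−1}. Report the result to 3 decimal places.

First differences Δy: 2.3, -3.2, 5.1, 1.4, 4.8, -8.3, 0.9
Mean of differences = 0.4286
Numerator Σ(Δy_t−Δȳ)(Δy_{t+1}−Δȳ) = -57.2280
Denominator Σ(Δy_t−Δȳ)² = 134.9543
r_1(Δy) = -57.2280 / 134.9543 = -0.424

-0.424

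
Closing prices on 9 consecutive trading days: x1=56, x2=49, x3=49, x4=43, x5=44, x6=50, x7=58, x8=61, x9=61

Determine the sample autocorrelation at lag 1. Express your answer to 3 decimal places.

0.627

Mean x̄ = (56 + 49 + 49 + 43 + 44 + 50 + 58 + 61 + 61)/9 = 52.3333
Numerator Σ_{t=1}^{8}(x_t−x̄)(x_{t+1}−x̄) = 238.2222
Denominator Σ(x_t−x̄)² = 380.0000
r_1 = 238.2222 / 380.0000 = 0.627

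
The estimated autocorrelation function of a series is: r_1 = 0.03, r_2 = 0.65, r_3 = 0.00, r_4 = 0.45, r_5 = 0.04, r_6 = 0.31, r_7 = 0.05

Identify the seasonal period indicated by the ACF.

The largest autocorrelation is r_2 = 0.65, with weaker echoes at lags 4 (0.45) and 6 (0.31); the remaining lags stay at or below 0.05.
The dominant spike at lag 2 indicates a seasonal period of 2.

2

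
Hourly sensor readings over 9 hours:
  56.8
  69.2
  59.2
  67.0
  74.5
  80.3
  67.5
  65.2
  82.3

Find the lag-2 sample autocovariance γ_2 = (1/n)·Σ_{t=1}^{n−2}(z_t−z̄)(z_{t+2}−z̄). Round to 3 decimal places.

-3.210

Mean z̄ = (56.8 + 69.2 + 59.2 + 67.0 + 74.5 + 80.3 + 67.5 + 65.2 + 82.3)/9 = 69.1111
Σ_{t=1}^{7}(z_t−z̄)(z_{t+2}−z̄) = -28.8936
γ_2 = -28.8936 / 9 = -3.210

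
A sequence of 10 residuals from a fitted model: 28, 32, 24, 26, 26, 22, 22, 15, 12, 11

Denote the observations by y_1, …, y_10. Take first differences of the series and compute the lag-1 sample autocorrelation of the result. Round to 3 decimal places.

First differences Δy: 4, -8, 2, 0, -4, 0, -7, -3, -1
Mean of differences = -1.8889
Numerator Σ(Δy_t−Δȳ)(Δy_{t+1}−Δȳ) = -65.3457
Denominator Σ(Δy_t−Δȳ)² = 126.8889
r_1(Δy) = -65.3457 / 126.8889 = -0.515

-0.515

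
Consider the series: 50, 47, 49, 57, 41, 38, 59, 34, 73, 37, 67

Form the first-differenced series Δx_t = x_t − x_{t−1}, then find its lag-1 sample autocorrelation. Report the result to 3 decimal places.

First differences Δx: -3, 2, 8, -16, -3, 21, -25, 39, -36, 30
Mean of differences = 1.7000
Numerator Σ(Δx_t−Δx̄)(Δx_{t+1}−Δx̄) = -4102.8900
Denominator Σ(Δx_t−Δx̄)² = 5096.1000
r_1(Δx) = -4102.8900 / 5096.1000 = -0.805

-0.805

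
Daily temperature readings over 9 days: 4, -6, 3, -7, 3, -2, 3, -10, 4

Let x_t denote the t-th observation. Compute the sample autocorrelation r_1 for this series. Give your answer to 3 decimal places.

-0.751

Mean x̄ = (4 − 6 + 3 − 7 + 3 − 2 + 3 − 10 + 4)/9 = -0.8889
Numerator Σ_{t=1}^{8}(x_t−x̄)(x_{t+1}−x̄) = -181.0123
Denominator Σ(x_t−x̄)² = 240.8889
r_1 = -181.0123 / 240.8889 = -0.751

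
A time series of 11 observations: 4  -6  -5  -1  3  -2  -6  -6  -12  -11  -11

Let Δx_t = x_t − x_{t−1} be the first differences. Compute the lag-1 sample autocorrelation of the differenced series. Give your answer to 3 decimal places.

-0.031

First differences Δx: -10, 1, 4, 4, -5, -4, 0, -6, 1, 0
Mean of differences = -1.5000
Numerator Σ(Δx_t−Δx̄)(Δx_{t+1}−Δx̄) = -5.7500
Denominator Σ(Δx_t−Δx̄)² = 188.5000
r_1(Δx) = -5.7500 / 188.5000 = -0.031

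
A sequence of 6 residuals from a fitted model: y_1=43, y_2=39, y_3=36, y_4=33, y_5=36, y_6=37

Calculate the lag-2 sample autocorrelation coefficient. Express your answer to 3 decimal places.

-0.202

Mean ȳ = (43 + 39 + 36 + 33 + 36 + 37)/6 = 37.3333
Deviations from mean: 5.6667, 1.6667, -1.3333, -4.3333, -1.3333, -0.3333
Numerator Σ_{t=1}^{4}(y_t−ȳ)(y_{t+2}−ȳ) = -11.5556
Denominator Σ(y_t−ȳ)² = 57.3333
r_2 = -11.5556 / 57.3333 = -0.202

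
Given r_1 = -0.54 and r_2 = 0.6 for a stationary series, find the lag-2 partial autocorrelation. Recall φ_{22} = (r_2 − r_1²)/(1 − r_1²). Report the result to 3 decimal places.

φ_{22} = (r_2 − r_1²) / (1 − r_1²)
r_1² = (-0.54)² = 0.2916
Numerator = 0.6 − 0.2916 = 0.3084; denominator = 1 − 0.2916 = 0.7084
φ_{22} = 0.3084 / 0.7084 = 0.435

0.435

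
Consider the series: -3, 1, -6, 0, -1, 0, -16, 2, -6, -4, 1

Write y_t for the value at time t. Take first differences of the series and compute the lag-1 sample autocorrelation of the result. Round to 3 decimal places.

First differences Δy: 4, -7, 6, -1, 1, -16, 18, -8, 2, 5
Mean of differences = 0.4000
Numerator Σ(Δy_t−Δȳ)(Δy_{t+1}−Δȳ) = -529.1600
Denominator Σ(Δy_t−Δȳ)² = 774.4000
r_1(Δy) = -529.1600 / 774.4000 = -0.683

-0.683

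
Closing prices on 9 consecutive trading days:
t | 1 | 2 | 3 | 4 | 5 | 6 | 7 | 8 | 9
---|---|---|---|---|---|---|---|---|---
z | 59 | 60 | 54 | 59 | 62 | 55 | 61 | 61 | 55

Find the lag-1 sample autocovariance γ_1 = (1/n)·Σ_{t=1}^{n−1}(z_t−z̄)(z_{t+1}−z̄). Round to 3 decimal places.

Mean z̄ = (59 + 60 + 54 + 59 + 62 + 55 + 61 + 61 + 55)/9 = 58.4444
Σ_{t=1}^{8}(z_t−z̄)(z_{t+1}−z̄) = -29.8642
γ_1 = -29.8642 / 9 = -3.318

-3.318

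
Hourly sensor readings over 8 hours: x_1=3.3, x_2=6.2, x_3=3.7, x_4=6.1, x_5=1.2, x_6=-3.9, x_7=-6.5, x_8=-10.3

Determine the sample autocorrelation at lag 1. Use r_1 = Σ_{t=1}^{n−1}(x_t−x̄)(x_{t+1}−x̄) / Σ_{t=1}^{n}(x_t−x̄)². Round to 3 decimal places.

Mean x̄ = (3.3 + 6.2 + 3.7 + 6.1 + 1.2 − 3.9 − 6.5 − 10.3)/8 = -0.0250
Deviations from mean: 3.3250, 6.2250, 3.7250, 6.1250, 1.2250, -3.8750, -6.4750, -10.2750
Numerator Σ_{t=1}^{7}(x_t−x̄)(x_{t+1}−x̄) = 161.0794
Denominator Σ(x_t−x̄)² = 265.2150
r_1 = 161.0794 / 265.2150 = 0.607

0.607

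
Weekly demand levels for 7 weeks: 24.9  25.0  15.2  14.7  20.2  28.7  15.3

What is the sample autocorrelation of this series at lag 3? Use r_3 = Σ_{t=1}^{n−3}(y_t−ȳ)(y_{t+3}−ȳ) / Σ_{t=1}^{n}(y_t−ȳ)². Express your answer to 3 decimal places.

-0.203

Mean ȳ = (24.9 + 25.0 + 15.2 + 14.7 + 20.2 + 28.7 + 15.3)/7 = 20.5714
Deviations from mean: 4.3286, 4.4286, -5.3714, -5.8714, -0.3714, 8.1286, -5.2714
Numerator Σ_{t=1}^{4}(y_t−ȳ)(y_{t+3}−ȳ) = -39.7710
Denominator Σ(y_t−ȳ)² = 195.6743
r_3 = -39.7710 / 195.6743 = -0.203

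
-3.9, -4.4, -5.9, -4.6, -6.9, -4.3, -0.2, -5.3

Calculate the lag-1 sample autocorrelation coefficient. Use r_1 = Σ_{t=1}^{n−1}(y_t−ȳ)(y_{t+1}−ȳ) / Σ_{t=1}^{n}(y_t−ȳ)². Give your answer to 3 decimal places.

-0.103

Mean ȳ = (-3.9 − 4.4 − 5.9 − 4.6 − 6.9 − 4.3 − 0.2 − 5.3)/8 = -4.4375
Deviations from mean: 0.5375, 0.0375, -1.4625, -0.1625, -2.4625, 0.1375, 4.2375, -0.8625
Numerator Σ_{t=1}^{7}(y_t−ȳ)(y_{t+1}−ȳ) = -2.8077
Denominator Σ(y_t−ȳ)² = 27.2388
r_1 = -2.8077 / 27.2388 = -0.103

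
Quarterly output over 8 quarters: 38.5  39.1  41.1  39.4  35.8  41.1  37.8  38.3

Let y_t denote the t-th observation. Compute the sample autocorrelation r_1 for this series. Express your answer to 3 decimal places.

Mean ȳ = (38.5 + 39.1 + 41.1 + 39.4 + 35.8 + 41.1 + 37.8 + 38.3)/8 = 38.8875
Deviations from mean: -0.3875, 0.2125, 2.2125, 0.5125, -3.0875, 2.2125, -1.0875, -0.5875
Numerator Σ_{t=1}^{7}(y_t−ȳ)(y_{t+1}−ȳ) = -8.6589
Denominator Σ(y_t−ȳ)² = 21.3088
r_1 = -8.6589 / 21.3088 = -0.406

-0.406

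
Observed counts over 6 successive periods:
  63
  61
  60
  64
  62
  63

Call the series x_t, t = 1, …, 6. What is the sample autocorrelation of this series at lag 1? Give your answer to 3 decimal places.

Mean x̄ = (63 + 61 + 60 + 64 + 62 + 63)/6 = 62.1667
Deviations from mean: 0.8333, -1.1667, -2.1667, 1.8333, -0.1667, 0.8333
Σ(x_t−x̄)(x_{t+1}−x̄) = (-0.9722) + (2.5278) + (-3.9722) + (-0.3056) + (-0.1389) = -2.8611
Denominator Σ(x_t−x̄)² = 10.8333
r_1 = -2.8611 / 10.8333 = -0.264

-0.264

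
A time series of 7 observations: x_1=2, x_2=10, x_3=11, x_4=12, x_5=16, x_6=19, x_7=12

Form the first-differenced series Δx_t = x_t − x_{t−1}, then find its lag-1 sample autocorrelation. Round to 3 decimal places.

First differences Δx: 8, 1, 1, 4, 3, -7
Mean of differences = 1.6667
Numerator Σ(Δx_t−Δx̄)(Δx_{t+1}−Δx̄) = -13.7778
Denominator Σ(Δx_t−Δx̄)² = 123.3333
r_1(Δx) = -13.7778 / 123.3333 = -0.112

-0.112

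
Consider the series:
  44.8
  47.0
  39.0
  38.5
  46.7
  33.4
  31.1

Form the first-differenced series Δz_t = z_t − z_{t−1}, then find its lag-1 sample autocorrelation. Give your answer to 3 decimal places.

First differences Δz: 2.2, -8.0, -0.5, 8.2, -13.3, -2.3
Mean of differences = -2.2833
Numerator Σ(Δz_t−Δz̄)(Δz_{t+1}−Δz̄) = -132.4369
Denominator Σ(Δz_t−Δz̄)² = 287.2283
r_1(Δz) = -132.4369 / 287.2283 = -0.461

-0.461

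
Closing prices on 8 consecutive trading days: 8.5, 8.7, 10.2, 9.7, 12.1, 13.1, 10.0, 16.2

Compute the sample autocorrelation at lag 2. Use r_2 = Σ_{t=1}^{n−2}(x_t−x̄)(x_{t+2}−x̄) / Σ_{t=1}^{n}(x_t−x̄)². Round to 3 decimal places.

Mean x̄ = (8.5 + 8.7 + 10.2 + 9.7 + 12.1 + 13.1 + 10.0 + 16.2)/8 = 11.0625
Deviations from mean: -2.5625, -2.3625, -0.8625, -1.3625, 1.0375, 2.0375, -1.0625, 5.1375
Numerator Σ_{t=1}^{6}(x_t−x̄)(x_{t+2}−x̄) = 11.1234
Denominator Σ(x_t−x̄)² = 47.4988
r_2 = 11.1234 / 47.4988 = 0.234

0.234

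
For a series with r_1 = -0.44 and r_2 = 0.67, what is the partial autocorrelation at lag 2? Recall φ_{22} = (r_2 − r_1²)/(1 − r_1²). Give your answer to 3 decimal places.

0.591

φ_{22} = (r_2 − r_1²) / (1 − r_1²)
r_1² = (-0.44)² = 0.1936
Numerator = 0.67 − 0.1936 = 0.4764; denominator = 1 − 0.1936 = 0.8064
φ_{22} = 0.4764 / 0.8064 = 0.591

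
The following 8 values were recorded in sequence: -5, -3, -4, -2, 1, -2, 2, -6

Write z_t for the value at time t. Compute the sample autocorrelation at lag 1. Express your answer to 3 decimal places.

-0.179

Mean z̄ = (-5 − 3 − 4 − 2 + 1 − 2 + 2 − 6)/8 = -2.3750
Deviations from mean: -2.6250, -0.6250, -1.6250, 0.3750, 3.3750, 0.3750, 4.3750, -3.6250
Numerator Σ_{t=1}^{7}(z_t−z̄)(z_{t+1}−z̄) = -9.6406
Denominator Σ(z_t−z̄)² = 53.8750
r_1 = -9.6406 / 53.8750 = -0.179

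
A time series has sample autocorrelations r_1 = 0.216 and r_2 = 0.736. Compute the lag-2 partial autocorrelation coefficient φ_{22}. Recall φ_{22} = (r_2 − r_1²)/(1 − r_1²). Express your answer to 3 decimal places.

0.723

φ_{22} = (r_2 − r_1²) / (1 − r_1²)
r_1² = (0.216)² = 0.046656
Numerator = 0.736 − 0.0467 = 0.6893; denominator = 1 − 0.0467 = 0.9533
φ_{22} = 0.6893 / 0.9533 = 0.723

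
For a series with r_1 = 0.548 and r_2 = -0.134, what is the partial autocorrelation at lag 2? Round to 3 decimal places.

φ_{22} = (r_2 − r_1²) / (1 − r_1²)
r_1² = (0.548)² = 0.300304
Numerator = -0.134 − 0.3003 = -0.4343; denominator = 1 − 0.3003 = 0.6997
φ_{22} = -0.4343 / 0.6997 = -0.621

-0.621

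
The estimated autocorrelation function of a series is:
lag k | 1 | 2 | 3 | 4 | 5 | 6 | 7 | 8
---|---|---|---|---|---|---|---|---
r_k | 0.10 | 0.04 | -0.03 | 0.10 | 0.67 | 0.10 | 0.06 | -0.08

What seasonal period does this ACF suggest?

5

The largest autocorrelation is r_5 = 0.67; the remaining lags stay at or below 0.10.
The dominant spike at lag 5 indicates a seasonal period of 5.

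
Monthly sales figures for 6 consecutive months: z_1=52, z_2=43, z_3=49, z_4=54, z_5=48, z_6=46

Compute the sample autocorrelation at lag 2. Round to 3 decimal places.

Mean z̄ = (52 + 43 + 49 + 54 + 48 + 46)/6 = 48.6667
Deviations from mean: 3.3333, -5.6667, 0.3333, 5.3333, -0.6667, -2.6667
Σ(z_t−z̄)(z_{t+2}−z̄) = (1.1111) + (-30.2222) + (-0.2222) + (-14.2222) = -43.5556
Denominator Σ(z_t−z̄)² = 79.3333
r_2 = -43.5556 / 79.3333 = -0.549

-0.549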